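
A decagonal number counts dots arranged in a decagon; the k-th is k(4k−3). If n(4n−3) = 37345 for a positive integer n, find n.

Set n(4n−3) = 37345, giving 4n² − 3n − 37345 = 0.
The discriminant is 9 + 16·37345 = 597529, and √597529 = 773.
So n = (3 + 773) / 8 = 776/8 = 97.
Check: 97·(4·97 − 3) = 37345. ✓

97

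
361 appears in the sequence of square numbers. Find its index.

19

We need n² = 361, so n = √361 = 19.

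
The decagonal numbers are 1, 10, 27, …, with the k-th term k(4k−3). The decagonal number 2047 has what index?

23

Set n(4n−3) = 2047, giving 4n² − 3n − 2047 = 0.
So n = (3 + 181) / 8 = 184/8 = 23.
Check: 23·(4·23 − 3) = 2047. ✓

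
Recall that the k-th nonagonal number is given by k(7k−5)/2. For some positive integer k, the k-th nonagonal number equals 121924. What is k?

Set n(7n−5)/2 = 121924, giving 7n² − 5n − 243848 = 0.
The discriminant is 25 + 56·121924 = 6827769, and √6827769 = 2613.
So n = (5 + 2613) / 14 = 2618/14 = 187.

187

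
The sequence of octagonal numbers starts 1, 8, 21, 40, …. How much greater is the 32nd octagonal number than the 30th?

368

32·(3·32 − 2) = 3008 and 30·(3·30 − 2) = 2640.
Difference: 3008 − 2640 = 368.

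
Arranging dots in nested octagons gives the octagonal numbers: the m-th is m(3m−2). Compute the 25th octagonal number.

1825

The 25th octagonal number is n(3n−2) with n = 25.
25·(3·25 − 2) = 25·73 = 1825.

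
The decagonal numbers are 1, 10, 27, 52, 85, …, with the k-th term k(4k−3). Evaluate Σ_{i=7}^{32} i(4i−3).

43875

Σ i(4i−3) = 4Σi² − 3Σi over i = 7..32.
Σi = 528 − 21 = 507 and Σi² = 11440 − 91 = 11349.
4·11349 − 3·507 = 43875.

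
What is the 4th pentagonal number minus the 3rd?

10

Consecutive pentagonal numbers differ by 3n − 2: here 3·4 − 2 = 10.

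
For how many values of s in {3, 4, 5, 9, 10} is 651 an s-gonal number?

s = 3: P(3, 35) = 630 and P(3, 36) = 666; 651 is not s-gonal.
s = 4: P(4, 25) = 625 and P(4, 26) = 676; 651 is not s-gonal.
s = 5: P(5, 21) = 651. ✓
s = 9: P(9, 14) = 651. ✓
s = 10: P(10, 13) = 637 and P(10, 14) = 742; 651 is not s-gonal.
Hits: s ∈ {5, 9} → 2.

2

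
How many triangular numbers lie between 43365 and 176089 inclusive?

The n-th triangular number is n(n+1)/2.
Smallest index with value ≥ 43365: n = 294 (giving 43365).
Largest index with value ≤ 176089: n = 592 (giving 175528).
Indices 294 through 592: 299 terms.

299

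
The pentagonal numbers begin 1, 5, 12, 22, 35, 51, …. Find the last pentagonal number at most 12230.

12105

Solve n(3n−1)/2 ≤ 12230 for integer n.
n = 90 gives 12105 ≤ 12230, while n = 91 gives 12376 > 12230; so the answer is 12105.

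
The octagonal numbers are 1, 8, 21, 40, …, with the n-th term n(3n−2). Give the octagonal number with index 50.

7400

The 50th octagonal number is n(3n−2) with n = 50.
50·(3·50 − 2) = 50·148 = 7400.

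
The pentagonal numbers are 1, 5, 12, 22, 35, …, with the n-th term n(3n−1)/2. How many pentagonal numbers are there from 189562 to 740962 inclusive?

348

The n-th pentagonal number is n(3n−1)/2.
Smallest index with value ≥ 189562: n = 356 (giving 189926).
Largest index with value ≤ 740962: n = 703 (giving 740962).
Indices 356 through 703: 348 terms.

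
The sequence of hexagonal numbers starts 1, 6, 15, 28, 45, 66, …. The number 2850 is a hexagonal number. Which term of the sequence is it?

38

Set n(2n−1) = 2850, giving 2n² − n − 2850 = 0.
The discriminant is 1 + 8·2850 = 22801, and √22801 = 151.
So n = (1 + 151) / 4 = 152/4 = 38.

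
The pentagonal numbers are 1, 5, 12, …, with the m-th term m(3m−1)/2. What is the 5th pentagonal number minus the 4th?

Consecutive pentagonal numbers differ by 3n − 2: here 3·5 − 2 = 13.

13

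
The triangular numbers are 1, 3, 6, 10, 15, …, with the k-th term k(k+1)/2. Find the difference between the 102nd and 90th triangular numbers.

1158

102·103/2 = 5253 and 90·91/2 = 4095.
Difference: 5253 − 4095 = 1158.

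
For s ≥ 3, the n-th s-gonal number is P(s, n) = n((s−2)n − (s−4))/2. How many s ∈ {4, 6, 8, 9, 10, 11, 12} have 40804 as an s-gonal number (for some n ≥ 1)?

s = 4: P(4, 202) = 40804. ✓
s = 6: P(6, 143) = 40755 and P(6, 144) = 41328; 40804 is not s-gonal.
s = 8: P(8, 116) = 40136 and P(8, 117) = 40833; 40804 is not s-gonal.
s = 9: P(9, 108) = 40554 and P(9, 109) = 41311; 40804 is not s-gonal.
s = 10: P(10, 101) = 40501 and P(10, 102) = 41310; 40804 is not s-gonal.
s = 11: P(11, 95) = 40280 and P(11, 96) = 41136; 40804 is not s-gonal.
s = 12: P(12, 90) = 40140 and P(12, 91) = 41041; 40804 is not s-gonal.
Hits: s ∈ {4} → 1.

1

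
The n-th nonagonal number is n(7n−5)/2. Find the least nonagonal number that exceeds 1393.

1491

Solve n(7n−5)/2 > 1393 for integer n.
The largest n with value ≤ 1393 is 20 (since 1350 ≤ 1393 < 1491), so the first above is n = 21, value 1491.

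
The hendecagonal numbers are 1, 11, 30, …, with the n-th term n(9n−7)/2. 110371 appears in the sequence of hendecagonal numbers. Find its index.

Set n(9n−7)/2 = 110371, giving 9n² − 7n − 220742 = 0.
So n = (7 + 2819) / 18 = 2826/18 = 157.

157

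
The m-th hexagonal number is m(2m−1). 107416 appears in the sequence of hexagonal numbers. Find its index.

232

Set n(2n−1) = 107416, giving 2n² − n − 107416 = 0.
The discriminant is 1 + 8·107416 = 859329, and √859329 = 927.
So n = (1 + 927) / 4 = 928/4 = 232.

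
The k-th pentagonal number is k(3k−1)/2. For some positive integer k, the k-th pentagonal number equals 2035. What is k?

37

Set n(3n−1)/2 = 2035, giving 3n² − n − 4070 = 0.
So n = (1 + 221) / 6 = 222/6 = 37.
Check: 37·(3·37 − 1)/2 = 2035. ✓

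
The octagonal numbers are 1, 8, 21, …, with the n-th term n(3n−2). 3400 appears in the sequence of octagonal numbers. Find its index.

Set n(3n−2) = 3400, giving 3n² − 2n − 3400 = 0.
The discriminant is 4 + 12·3400 = 40804, and √40804 = 202.
So n = (2 + 202) / 6 = 204/6 = 34.
Check: 34·(3·34 − 2) = 3400. ✓

34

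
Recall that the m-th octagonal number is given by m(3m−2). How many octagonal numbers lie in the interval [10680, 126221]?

The n-th octagonal number is n(3n−2).
Smallest index with value ≥ 10680: n = 60 (giving 10680).
Largest index with value ≤ 126221: n = 205 (giving 125665).
Indices 60 through 205: 146 terms.

146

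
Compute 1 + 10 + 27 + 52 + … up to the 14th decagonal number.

Σ i(4i−3) = 4Σi² − 3Σi over i = 1..14.
Σi = 105 and Σi² = 1015.
4·1015 − 3·105 = 3745.

3745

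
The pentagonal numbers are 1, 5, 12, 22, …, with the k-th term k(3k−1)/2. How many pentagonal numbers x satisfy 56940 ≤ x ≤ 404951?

325

The n-th pentagonal number is n(3n−1)/2.
Smallest index with value ≥ 56940: n = 195 (giving 56940).
Largest index with value ≤ 404951: n = 519 (giving 403782).
Indices 195 through 519: 325 terms.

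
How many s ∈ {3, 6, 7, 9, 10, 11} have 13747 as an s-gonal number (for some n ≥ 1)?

s = 3: P(3, 165) = 13695 and P(3, 166) = 13861; 13747 is not s-gonal.
s = 6: P(6, 83) = 13695 and P(6, 84) = 14028; 13747 is not s-gonal.
s = 7: P(7, 74) = 13579 and P(7, 75) = 13950; 13747 is not s-gonal.
s = 9: P(9, 63) = 13734 and P(9, 64) = 14176; 13747 is not s-gonal.
s = 10: P(10, 59) = 13747. ✓
s = 11: P(11, 55) = 13420 and P(11, 56) = 13916; 13747 is not s-gonal.
Hits: s ∈ {10} → 1.

1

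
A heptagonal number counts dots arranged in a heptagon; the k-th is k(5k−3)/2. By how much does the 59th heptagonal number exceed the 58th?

291

Consecutive heptagonal numbers differ by 5n − 4: here 5·59 − 4 = 291.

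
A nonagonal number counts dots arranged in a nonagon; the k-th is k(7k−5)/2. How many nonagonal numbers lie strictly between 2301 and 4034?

8

The n-th nonagonal number is n(7n−5)/2.
Smallest index with value > 2301: n = 27 (giving 2484).
Largest index with value < 4034: n = 34 (giving 3961).
Indices 27 through 34: 8 terms.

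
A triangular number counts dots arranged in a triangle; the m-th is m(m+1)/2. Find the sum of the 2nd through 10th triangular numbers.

Σ i(i+1)/2 = (Σi² + Σi) / 2 over i = 2..10.
Σi = 55 − 1 = 54 and Σi² = 385 − 1 = 384.
(1·384 + 1·54) / 2 = 438/2 = 219.

219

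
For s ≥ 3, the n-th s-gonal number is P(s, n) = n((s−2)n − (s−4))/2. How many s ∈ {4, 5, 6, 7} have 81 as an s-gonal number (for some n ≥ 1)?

s = 4: P(4, 9) = 81. ✓
s = 5: P(5, 7) = 70 and P(5, 8) = 92; 81 is not s-gonal.
s = 6: P(6, 6) = 66 and P(6, 7) = 91; 81 is not s-gonal.
s = 7: P(7, 6) = 81. ✓
Hits: s ∈ {4, 7} → 2.

2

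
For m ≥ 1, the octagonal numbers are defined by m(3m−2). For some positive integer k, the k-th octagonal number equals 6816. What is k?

Set n(3n−2) = 6816, giving 3n² − 2n − 6816 = 0.
So n = (2 + 286) / 6 = 288/6 = 48.

48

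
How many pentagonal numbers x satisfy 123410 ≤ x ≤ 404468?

233

The n-th pentagonal number is n(3n−1)/2.
Smallest index with value ≥ 123410: n = 287 (giving 123410).
Largest index with value ≤ 404468: n = 519 (giving 403782).
Indices 287 through 519: 233 terms.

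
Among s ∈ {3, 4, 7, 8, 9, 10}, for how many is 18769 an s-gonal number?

1

s = 3: P(3, 193) = 18721 and P(3, 194) = 18915; 18769 is not s-gonal.
s = 4: P(4, 137) = 18769. ✓
s = 7: P(7, 86) = 18361 and P(7, 87) = 18792; 18769 is not s-gonal.
s = 8: P(8, 79) = 18565 and P(8, 80) = 19040; 18769 is not s-gonal.
s = 9: P(9, 73) = 18469 and P(9, 74) = 18981; 18769 is not s-gonal.
s = 10: P(10, 68) = 18292 and P(10, 69) = 18837; 18769 is not s-gonal.
Hits: s ∈ {4} → 1.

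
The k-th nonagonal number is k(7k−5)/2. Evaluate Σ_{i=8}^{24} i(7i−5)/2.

15980

Σ i(7i−5)/2 = (7Σi² − 5Σi) / 2 over i = 8..24.
Σi = 300 − 28 = 272 and Σi² = 4900 − 140 = 4760.
(7·4760 − 5·272) / 2 = 31960/2 = 15980.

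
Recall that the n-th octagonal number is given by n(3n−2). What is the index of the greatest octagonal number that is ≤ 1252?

20

Solve n(3n−2) ≤ 1252 for integer n.
n = 20 gives 1160 ≤ 1252, while n = 21 gives 1281 > 1252; so the answer is index 20.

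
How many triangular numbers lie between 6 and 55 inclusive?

The n-th triangular number is n(n+1)/2.
Smallest index with value ≥ 6: n = 3 (giving 6).
Largest index with value ≤ 55: n = 10 (giving 55).
Indices 3 through 10: 8 terms.

8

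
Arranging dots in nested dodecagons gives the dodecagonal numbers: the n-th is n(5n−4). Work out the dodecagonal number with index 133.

The 133rd dodecagonal number is n(5n−4) with n = 133.
133·(5·133 − 4) = 133·661 = 87913.

87913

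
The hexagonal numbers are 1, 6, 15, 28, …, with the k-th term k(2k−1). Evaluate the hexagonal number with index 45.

4005

The 45th hexagonal number is n(2n−1) with n = 45.
45·(2·45 − 1) = 45·89 = 4005.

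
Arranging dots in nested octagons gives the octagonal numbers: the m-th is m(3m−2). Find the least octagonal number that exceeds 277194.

Solve n(3n−2) > 277194 for integer n.
The largest n with value ≤ 277194 is 304 (since 276640 ≤ 277194 < 278465), so the first above is n = 305, value 278465.

278465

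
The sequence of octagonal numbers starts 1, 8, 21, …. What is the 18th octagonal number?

18·(3·18 − 2) = 18·52 = 936.

936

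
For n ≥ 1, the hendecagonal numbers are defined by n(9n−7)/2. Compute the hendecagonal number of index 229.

The 229th hendecagonal number is n(9n−7)/2 with n = 229.
229·(9·229 − 7)/2 = 229·2054/2 = 229·1027 = 235183.

235183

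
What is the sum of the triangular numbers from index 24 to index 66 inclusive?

47816

Σ i(i+1)/2 = (Σi² + Σi) / 2 over i = 24..66.
Σi = 2211 − 276 = 1935 and Σi² = 98021 − 4324 = 93697.
(1·93697 + 1·1935) / 2 = 95632/2 = 47816.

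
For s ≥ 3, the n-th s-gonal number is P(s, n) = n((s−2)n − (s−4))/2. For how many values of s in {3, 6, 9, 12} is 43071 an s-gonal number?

s = 3: P(3, 293) = 43071. ✓
s = 6: P(6, 147) = 43071. ✓
s = 9: P(9, 111) = 42846 and P(9, 112) = 43624; 43071 is not s-gonal.
s = 12: P(12, 93) = 42873 and P(12, 94) = 43804; 43071 is not s-gonal.
Hits: s ∈ {3, 6} → 2.

2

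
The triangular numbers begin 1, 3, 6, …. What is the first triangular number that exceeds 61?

Solve n(n+1)/2 > 61 for integer n.
The largest n with value ≤ 61 is 10 (since 55 ≤ 61 < 66), so the first above is n = 11, value 66.

66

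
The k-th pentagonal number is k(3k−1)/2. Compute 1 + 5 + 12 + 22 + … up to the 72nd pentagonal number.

Σ i(3i−1)/2 = (3Σi² − Σi) / 2 over i = 1..72.
Σi = 2628 and Σi² = 127020.
(3·127020 − 1·2628) / 2 = 378432/2 = 189216.

189216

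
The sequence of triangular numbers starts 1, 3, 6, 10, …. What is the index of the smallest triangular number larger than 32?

Solve n(n+1)/2 > 32 for integer n.
The largest n with value ≤ 32 is 7 (since 28 ≤ 32 < 36), so the first above is n = 8, value 36.

8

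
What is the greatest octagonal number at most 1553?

1541

Solve n(3n−2) ≤ 1553 for integer n.
n = 23 gives 1541 ≤ 1553, while n = 24 gives 1680 > 1553; so the answer is 1541.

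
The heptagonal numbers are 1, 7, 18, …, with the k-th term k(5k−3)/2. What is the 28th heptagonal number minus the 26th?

267

28·(5·28 − 3)/2 = 1918 and 26·(5·26 − 3)/2 = 1651.
Difference: 1918 − 1651 = 267.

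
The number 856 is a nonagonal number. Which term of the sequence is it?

16

Set n(7n−5)/2 = 856, giving 7n² − 5n − 1712 = 0.
So n = (5 + 219) / 14 = 224/14 = 16.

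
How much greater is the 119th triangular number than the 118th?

Consecutive triangular numbers differ by n: T_{119} − T_{118} = 119.

119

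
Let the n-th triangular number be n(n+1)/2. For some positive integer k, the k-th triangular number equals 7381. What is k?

121

Set n(n+1)/2 = 7381, giving n² + n − 14762 = 0.
So n = (-1 + 243) / 2 = 242/2 = 121.
Check: 121·122/2 = 7381. ✓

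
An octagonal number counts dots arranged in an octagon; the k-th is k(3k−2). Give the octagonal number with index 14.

The 14th octagonal number is n(3n−2) with n = 14.
14·(3·14 − 2) = 14·40 = 560.

560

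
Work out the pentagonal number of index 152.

34580

The 152nd pentagonal number is n(3n−1)/2 with n = 152.
152·(3·152 − 1)/2 = 152·455/2 = 34580.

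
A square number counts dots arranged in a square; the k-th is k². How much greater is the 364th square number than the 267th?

61207

364² = 132496 and 267² = 71289.
Difference: 132496 − 71289 = 61207.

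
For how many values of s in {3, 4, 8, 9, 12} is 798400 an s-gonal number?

1

s = 3: P(3, 1263) = 798216 and P(3, 1264) = 799480; 798400 is not s-gonal.
s = 4: P(4, 893) = 797449 and P(4, 894) = 799236; 798400 is not s-gonal.
s = 8: P(8, 516) = 797736 and P(8, 517) = 800833; 798400 is not s-gonal.
s = 9: P(9, 477) = 795159 and P(9, 478) = 798499; 798400 is not s-gonal.
s = 12: P(12, 400) = 798400. ✓
Hits: s ∈ {12} → 1.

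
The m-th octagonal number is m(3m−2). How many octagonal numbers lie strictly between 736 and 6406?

30

The n-th octagonal number is n(3n−2).
Smallest index with value > 736: n = 17 (giving 833).
Largest index with value < 6406: n = 46 (giving 6256).
Indices 17 through 46: 30 terms.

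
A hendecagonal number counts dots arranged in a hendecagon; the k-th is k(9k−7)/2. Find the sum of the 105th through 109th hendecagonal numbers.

255775

Σ i(9i−7)/2 = (9Σi² − 7Σi) / 2 over i = 105..109.
Σi = 5995 − 5460 = 535 and Σi² = 437635 − 380380 = 57255.
(9·57255 − 7·535) / 2 = 511550/2 = 255775.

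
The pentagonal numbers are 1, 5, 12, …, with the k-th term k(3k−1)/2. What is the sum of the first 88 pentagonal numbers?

344608

Σ i(3i−1)/2 = (3Σi² − Σi) / 2 over i = 1..88.
Σi = 3916 and Σi² = 231044.
(3·231044 − 1·3916) / 2 = 689216/2 = 344608.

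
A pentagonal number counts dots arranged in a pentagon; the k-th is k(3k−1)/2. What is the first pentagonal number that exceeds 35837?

Solve n(3n−1)/2 > 35837 for integer n.
The largest n with value ≤ 35837 is 154 (since 35497 ≤ 35837 < 35960), so the first above is n = 155, value 35960.

35960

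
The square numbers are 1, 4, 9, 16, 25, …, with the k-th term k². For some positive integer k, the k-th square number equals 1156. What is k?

34

We need n² = 1156, so n = √1156 = 34.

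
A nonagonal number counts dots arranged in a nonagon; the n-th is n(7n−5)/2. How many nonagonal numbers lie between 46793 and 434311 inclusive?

237

The n-th nonagonal number is n(7n−5)/2.
Smallest index with value ≥ 46793: n = 116 (giving 46806).
Largest index with value ≤ 434311: n = 352 (giving 432784).
Indices 116 through 352: 237 terms.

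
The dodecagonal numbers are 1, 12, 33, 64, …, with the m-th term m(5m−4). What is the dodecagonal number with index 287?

287·(5·287 − 4) = 287·1431 = 410697.

410697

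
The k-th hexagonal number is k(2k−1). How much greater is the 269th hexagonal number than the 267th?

2142

269·(2·269 − 1) = 144453 and 267·(2·267 − 1) = 142311.
Difference: 144453 − 142311 = 2142.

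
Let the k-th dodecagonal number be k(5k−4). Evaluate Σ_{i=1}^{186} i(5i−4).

Σ i(5i−4) = 5Σi² − 4Σi over i = 1..186.
Σi = 17391 and Σi² = 2162281.
5·2162281 − 4·17391 = 10741841.

10741841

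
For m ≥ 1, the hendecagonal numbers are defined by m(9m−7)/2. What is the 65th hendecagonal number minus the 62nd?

65·(9·65 − 7)/2 = 18785 and 62·(9·62 − 7)/2 = 17081.
Difference: 18785 − 17081 = 1704.

1704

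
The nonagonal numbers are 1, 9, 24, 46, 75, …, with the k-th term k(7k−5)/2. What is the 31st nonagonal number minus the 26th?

31·(7·31 − 5)/2 = 3286 and 26·(7·26 − 5)/2 = 2301.
Difference: 3286 − 2301 = 985.

985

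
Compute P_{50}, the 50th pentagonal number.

The 50th pentagonal number is n(3n−1)/2 with n = 50.
50·(3·50 − 1)/2 = 50·149/2 = 3725.

3725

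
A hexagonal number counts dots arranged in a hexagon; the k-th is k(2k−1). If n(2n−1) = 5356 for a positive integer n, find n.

52

Set n(2n−1) = 5356, giving 2n² − n − 5356 = 0.
The discriminant is 1 + 8·5356 = 42849, and √42849 = 207.
So n = (1 + 207) / 4 = 208/4 = 52.
Check: 52·(2·52 − 1) = 5356. ✓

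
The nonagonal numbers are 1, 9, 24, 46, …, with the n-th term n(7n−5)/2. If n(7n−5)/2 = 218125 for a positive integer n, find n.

Set n(7n−5)/2 = 218125, giving 7n² − 5n − 436250 = 0.
The discriminant is 25 + 56·218125 = 12215025, and √12215025 = 3495.
So n = (5 + 3495) / 14 = 3500/14 = 250.

250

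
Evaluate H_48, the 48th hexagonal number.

4560

The 48th hexagonal number is n(2n−1) with n = 48.
48·(2·48 − 1) = 48·95 = 4560.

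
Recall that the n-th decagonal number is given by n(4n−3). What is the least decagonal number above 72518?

Solve n(4n−3) > 72518 for integer n.
The largest n with value ≤ 72518 is 135 (since 72495 ≤ 72518 < 73576), so the first above is n = 136, value 73576.

73576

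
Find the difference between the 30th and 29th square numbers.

n² − (n−1)² = 2n − 1, so 30² − 29² = 2·30 − 1 = 59.

59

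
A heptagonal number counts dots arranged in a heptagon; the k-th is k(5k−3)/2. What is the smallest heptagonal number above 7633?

Solve n(5n−3)/2 > 7633 for integer n.
The largest n with value ≤ 7633 is 55 (since 7480 ≤ 7633 < 7756), so the first above is n = 56, value 7756.

7756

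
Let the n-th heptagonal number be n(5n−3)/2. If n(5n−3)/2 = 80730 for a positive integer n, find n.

Set n(5n−3)/2 = 80730, giving 5n² − 3n − 161460 = 0.
The discriminant is 9 + 40·80730 = 3229209, and √3229209 = 1797.
So n = (3 + 1797) / 10 = 1800/10 = 180.
Check: 180·(5·180 − 3)/2 = 80730. ✓

180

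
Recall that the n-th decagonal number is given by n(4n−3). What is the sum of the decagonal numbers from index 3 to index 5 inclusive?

164

Σ i(4i−3) = 4Σi² − 3Σi over i = 3..5.
Σi = 15 − 3 = 12 and Σi² = 55 − 5 = 50.
4·50 − 3·12 = 164.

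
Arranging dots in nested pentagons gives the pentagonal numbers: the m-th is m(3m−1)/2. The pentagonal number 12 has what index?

Set n(3n−1)/2 = 12, giving 3n² − n − 24 = 0.
The discriminant is 1 + 24·12 = 289, and √289 = 17.
So n = (1 + 17) / 6 = 18/6 = 3.

3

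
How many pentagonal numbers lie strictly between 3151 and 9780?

The n-th pentagonal number is n(3n−1)/2.
Smallest index with value > 3151: n = 47 (giving 3290).
Largest index with value < 9780: n = 80 (giving 9560).
Indices 47 through 80: 34 terms.

34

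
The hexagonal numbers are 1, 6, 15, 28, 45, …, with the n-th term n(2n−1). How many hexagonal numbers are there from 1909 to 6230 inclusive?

25

The n-th hexagonal number is n(2n−1).
Smallest index with value ≥ 1909: n = 32 (giving 2016).
Largest index with value ≤ 6230: n = 56 (giving 6216).
Indices 32 through 56: 25 terms.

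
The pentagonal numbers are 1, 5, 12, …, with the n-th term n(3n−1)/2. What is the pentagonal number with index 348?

The 348th pentagonal number is n(3n−1)/2 with n = 348.
348·(3·348 − 1)/2 = 348·1043/2 = 181482.

181482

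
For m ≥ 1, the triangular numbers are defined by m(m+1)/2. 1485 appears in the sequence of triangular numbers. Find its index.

Set n(n+1)/2 = 1485, giving n² + n − 2970 = 0.
The discriminant is 1 + 8·1485 = 11881, and √11881 = 109.
So n = (-1 + 109) / 2 = 108/2 = 54.
Check: 54·55/2 = 1485. ✓

54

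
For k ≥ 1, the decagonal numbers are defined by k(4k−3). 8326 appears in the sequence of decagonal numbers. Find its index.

Set n(4n−3) = 8326, giving 4n² − 3n − 8326 = 0.
The discriminant is 9 + 16·8326 = 133225, and √133225 = 365.
So n = (3 + 365) / 8 = 368/8 = 46.
Check: 46·(4·46 − 3) = 8326. ✓

46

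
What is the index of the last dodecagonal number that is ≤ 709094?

Solve n(5n−4) ≤ 709094 for integer n.
n = 376 gives 705376 ≤ 709094, while n = 377 gives 709137 > 709094; so the answer is index 376.

376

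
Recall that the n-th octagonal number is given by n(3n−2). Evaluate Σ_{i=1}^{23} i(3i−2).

Σ i(3i−2) = 3Σi² − 2Σi over i = 1..23.
Σi = 276 and Σi² = 4324.
3·4324 − 2·276 = 12420.

12420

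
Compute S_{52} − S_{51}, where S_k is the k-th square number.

103

n² − (n−1)² = 2n − 1, so 52² − 51² = 2·52 − 1 = 103.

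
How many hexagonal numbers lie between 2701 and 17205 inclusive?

57

The n-th hexagonal number is n(2n−1).
Smallest index with value ≥ 2701: n = 37 (giving 2701).
Largest index with value ≤ 17205: n = 93 (giving 17205).
Indices 37 through 93: 57 terms.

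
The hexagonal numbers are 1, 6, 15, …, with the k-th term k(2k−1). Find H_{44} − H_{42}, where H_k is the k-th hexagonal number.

342

44·(2·44 − 1) = 3828 and 42·(2·42 − 1) = 3486.
Difference: 3828 − 3486 = 342.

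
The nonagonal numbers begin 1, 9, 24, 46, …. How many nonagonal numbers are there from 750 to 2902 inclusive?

15

The n-th nonagonal number is n(7n−5)/2.
Smallest index with value ≥ 750: n = 15 (giving 750).
Largest index with value ≤ 2902: n = 29 (giving 2871).
Indices 15 through 29: 15 terms.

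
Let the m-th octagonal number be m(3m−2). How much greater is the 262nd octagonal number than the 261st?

Consecutive octagonal numbers differ by 6n − 5: here 6·262 − 5 = 1567.

1567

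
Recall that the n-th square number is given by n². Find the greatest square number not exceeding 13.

Solve n² ≤ 13 for integer n.
n = 3 gives 9 ≤ 13, while n = 4 gives 16 > 13; so the answer is 9.

9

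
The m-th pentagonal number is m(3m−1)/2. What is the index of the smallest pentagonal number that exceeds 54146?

191

Solve n(3n−1)/2 > 54146 for integer n.
The largest n with value ≤ 54146 is 190 (since 54055 ≤ 54146 < 54626), so the first above is n = 191, value 54626.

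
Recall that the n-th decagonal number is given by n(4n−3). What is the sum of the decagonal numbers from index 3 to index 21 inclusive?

Σ i(4i−3) = 4Σi² − 3Σi over i = 3..21.
Σi = 231 − 3 = 228 and Σi² = 3311 − 5 = 3306.
4·3306 − 3·228 = 12540.

12540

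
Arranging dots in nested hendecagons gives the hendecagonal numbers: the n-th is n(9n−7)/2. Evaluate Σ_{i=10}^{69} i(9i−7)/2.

493950

Σ i(9i−7)/2 = (9Σi² − 7Σi) / 2 over i = 10..69.
Σi = 2415 − 45 = 2370 and Σi² = 111895 − 285 = 111610.
(9·111610 − 7·2370) / 2 = 987900/2 = 493950.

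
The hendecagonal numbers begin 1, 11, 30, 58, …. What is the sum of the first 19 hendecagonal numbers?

10450

Σ i(9i−7)/2 = (9Σi² − 7Σi) / 2 over i = 1..19.
Σi = 190 and Σi² = 2470.
(9·2470 − 7·190) / 2 = 20900/2 = 10450.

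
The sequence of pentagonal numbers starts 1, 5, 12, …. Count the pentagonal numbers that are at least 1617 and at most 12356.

The n-th pentagonal number is n(3n−1)/2.
Smallest index with value ≥ 1617: n = 33 (giving 1617).
Largest index with value ≤ 12356: n = 90 (giving 12105).
Indices 33 through 90: 58 terms.

58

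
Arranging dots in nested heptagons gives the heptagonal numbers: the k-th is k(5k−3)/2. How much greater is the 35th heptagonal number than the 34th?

Consecutive heptagonal numbers differ by 5n − 4: here 5·35 − 4 = 171.

171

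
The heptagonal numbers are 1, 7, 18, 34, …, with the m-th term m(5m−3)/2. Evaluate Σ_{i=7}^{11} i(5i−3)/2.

Σ i(5i−3)/2 = (5Σi² − 3Σi) / 2 over i = 7..11.
Σi = 66 − 21 = 45 and Σi² = 506 − 91 = 415.
(5·415 − 3·45) / 2 = 1940/2 = 970.

970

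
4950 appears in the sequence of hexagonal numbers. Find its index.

Set n(2n−1) = 4950, giving 2n² − n − 4950 = 0.
The discriminant is 1 + 8·4950 = 39601, and √39601 = 199.
So n = (1 + 199) / 4 = 200/4 = 50.

50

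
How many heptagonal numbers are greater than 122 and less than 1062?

The n-th heptagonal number is n(5n−3)/2.
Smallest index with value > 122: n = 8 (giving 148).
Largest index with value < 1062: n = 20 (giving 970).
Indices 8 through 20: 13 terms.

13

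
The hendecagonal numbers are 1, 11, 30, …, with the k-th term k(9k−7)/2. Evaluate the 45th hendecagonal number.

8955

45·(9·45 − 7)/2 = 45·398/2 = 45·199 = 8955.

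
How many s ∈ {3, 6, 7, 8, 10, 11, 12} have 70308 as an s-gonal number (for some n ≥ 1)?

s = 3: P(3, 374) = 70125 and P(3, 375) = 70500; 70308 is not s-gonal.
s = 6: P(6, 187) = 69751 and P(6, 188) = 70500; 70308 is not s-gonal.
s = 7: P(7, 168) = 70308. ✓
s = 8: P(8, 153) = 69921 and P(8, 154) = 70840; 70308 is not s-gonal.
s = 10: P(10, 132) = 69300 and P(10, 133) = 70357; 70308 is not s-gonal.
s = 11: P(11, 125) = 69875 and P(11, 126) = 71001; 70308 is not s-gonal.
s = 12: P(12, 118) = 69148 and P(12, 119) = 70329; 70308 is not s-gonal.
Hits: s ∈ {7} → 1.

1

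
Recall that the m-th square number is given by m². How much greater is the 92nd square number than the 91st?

n² − (n−1)² = 2n − 1, so 92² − 91² = 2·92 − 1 = 183.

183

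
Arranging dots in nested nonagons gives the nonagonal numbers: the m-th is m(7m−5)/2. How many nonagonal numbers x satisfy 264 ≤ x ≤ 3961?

25

The n-th nonagonal number is n(7n−5)/2.
Smallest index with value ≥ 264: n = 10 (giving 325).
Largest index with value ≤ 3961: n = 34 (giving 3961).
Indices 10 through 34: 25 terms.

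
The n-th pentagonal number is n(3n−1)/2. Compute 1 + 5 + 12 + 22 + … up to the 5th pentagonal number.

Σ i(3i−1)/2 = (3Σi² − Σi) / 2 over i = 1..5.
Σi = 15 and Σi² = 55.
(3·55 − 1·15) / 2 = 150/2 = 75.

75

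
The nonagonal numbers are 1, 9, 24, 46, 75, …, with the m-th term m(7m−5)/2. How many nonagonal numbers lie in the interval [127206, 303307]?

104

The n-th nonagonal number is n(7n−5)/2.
Smallest index with value ≥ 127206: n = 191 (giving 127206).
Largest index with value ≤ 303307: n = 294 (giving 301791).
Indices 191 through 294: 104 terms.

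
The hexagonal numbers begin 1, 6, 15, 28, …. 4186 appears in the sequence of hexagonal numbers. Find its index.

Set n(2n−1) = 4186, giving 2n² − n − 4186 = 0.
The discriminant is 1 + 8·4186 = 33489, and √33489 = 183.
So n = (1 + 183) / 4 = 184/4 = 46.

46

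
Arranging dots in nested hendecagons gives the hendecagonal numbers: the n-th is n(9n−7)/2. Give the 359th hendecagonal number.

The 359th hendecagonal number is n(9n−7)/2 with n = 359.
359·(9·359 − 7)/2 = 359·3224/2 = 359·1612 = 578708.

578708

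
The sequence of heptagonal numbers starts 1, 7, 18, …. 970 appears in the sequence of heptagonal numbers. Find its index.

20

Set n(5n−3)/2 = 970, giving 5n² − 3n − 1940 = 0.
The discriminant is 9 + 40·970 = 38809, and √38809 = 197.
So n = (3 + 197) / 10 = 200/10 = 20.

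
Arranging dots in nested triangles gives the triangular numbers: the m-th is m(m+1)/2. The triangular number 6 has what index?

3

Set n(n+1)/2 = 6, giving n² + n − 12 = 0.
So n = (-1 + 7) / 2 = 6/2 = 3.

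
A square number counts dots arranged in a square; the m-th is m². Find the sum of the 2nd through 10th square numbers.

Σ_{i=2}^{10} i² = 385 − 1 = 384.

384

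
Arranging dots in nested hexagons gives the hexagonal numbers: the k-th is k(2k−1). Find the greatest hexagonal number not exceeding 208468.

208335

Solve n(2n−1) ≤ 208468 for integer n.
n = 323 gives 208335 ≤ 208468, while n = 324 gives 209628 > 208468; so the answer is 208335.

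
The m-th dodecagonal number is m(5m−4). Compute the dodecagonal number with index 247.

The 247th dodecagonal number is n(5n−4) with n = 247.
247·(5·247 − 4) = 247·1231 = 304057.

304057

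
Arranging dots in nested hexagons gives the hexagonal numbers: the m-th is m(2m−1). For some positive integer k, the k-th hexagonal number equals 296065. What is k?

Set n(2n−1) = 296065, giving 2n² − n − 296065 = 0.
The discriminant is 1 + 8·296065 = 2368521, and √2368521 = 1539.
So n = (1 + 1539) / 4 = 1540/4 = 385.

385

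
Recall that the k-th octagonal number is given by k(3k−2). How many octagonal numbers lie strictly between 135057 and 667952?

260

The n-th octagonal number is n(3n−2).
Smallest index with value > 135057: n = 213 (giving 135681).
Largest index with value < 667952: n = 472 (giving 667408).
Indices 213 through 472: 260 terms.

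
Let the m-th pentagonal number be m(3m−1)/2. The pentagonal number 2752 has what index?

Set n(3n−1)/2 = 2752, giving 3n² − n − 5504 = 0.
So n = (1 + 257) / 6 = 258/6 = 43.
Check: 43·(3·43 − 1)/2 = 2752. ✓

43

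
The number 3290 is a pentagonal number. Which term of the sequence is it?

Set n(3n−1)/2 = 3290, giving 3n² − n − 6580 = 0.
The discriminant is 1 + 24·3290 = 78961, and √78961 = 281.
So n = (1 + 281) / 6 = 282/6 = 47.
Check: 47·(3·47 − 1)/2 = 3290. ✓

47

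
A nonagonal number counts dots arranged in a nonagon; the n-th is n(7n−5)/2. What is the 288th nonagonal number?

The 288th nonagonal number is n(7n−5)/2 with n = 288.
288·(7·288 − 5)/2 = 288·2011/2 = 289584.

289584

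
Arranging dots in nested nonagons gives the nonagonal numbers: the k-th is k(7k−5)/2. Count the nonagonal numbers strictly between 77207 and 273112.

131

The n-th nonagonal number is n(7n−5)/2.
Smallest index with value > 77207: n = 149 (giving 77331).
Largest index with value < 273112: n = 279 (giving 271746).
Indices 149 through 279: 131 terms.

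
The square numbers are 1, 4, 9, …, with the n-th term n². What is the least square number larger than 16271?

16384

Solve n² > 16271 for integer n.
The largest n with value ≤ 16271 is 127 (since 16129 ≤ 16271 < 16384), so the first above is n = 128, value 16384.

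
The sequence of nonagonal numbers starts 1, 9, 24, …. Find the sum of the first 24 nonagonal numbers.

16400

Σ i(7i−5)/2 = (7Σi² − 5Σi) / 2 over i = 1..24.
Σi = 300 and Σi² = 4900.
(7·4900 − 5·300) / 2 = 32800/2 = 16400.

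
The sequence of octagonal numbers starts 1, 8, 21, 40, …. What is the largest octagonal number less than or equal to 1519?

Solve n(3n−2) ≤ 1519 for integer n.
n = 22 gives 1408 ≤ 1519, while n = 23 gives 1541 > 1519; so the answer is 1408.

1408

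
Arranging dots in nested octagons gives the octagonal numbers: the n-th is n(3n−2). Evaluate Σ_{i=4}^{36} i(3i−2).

Σ i(3i−2) = 3Σi² − 2Σi over i = 4..36.
Σi = 666 − 6 = 660 and Σi² = 16206 − 14 = 16192.
3·16192 − 2·660 = 47256.

47256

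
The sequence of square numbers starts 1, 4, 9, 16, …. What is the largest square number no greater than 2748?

Solve n² ≤ 2748 for integer n.
n = 52 gives 2704 ≤ 2748, while n = 53 gives 2809 > 2748; so the answer is 2704.

2704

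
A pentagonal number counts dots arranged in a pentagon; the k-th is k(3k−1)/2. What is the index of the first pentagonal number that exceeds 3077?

Solve n(3n−1)/2 > 3077 for integer n.
The largest n with value ≤ 3077 is 45 (since 3015 ≤ 3077 < 3151), so the first above is n = 46, value 3151.

46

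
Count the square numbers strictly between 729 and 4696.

41

The n-th square number is n².
Smallest index with value > 729: n = 28 (giving 784).
Largest index with value < 4696: n = 68 (giving 4624).
Indices 28 through 68: 41 terms.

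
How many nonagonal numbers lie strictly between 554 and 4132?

22

The n-th nonagonal number is n(7n−5)/2.
Smallest index with value > 554: n = 13 (giving 559).
Largest index with value < 4132: n = 34 (giving 3961).
Indices 13 through 34: 22 terms.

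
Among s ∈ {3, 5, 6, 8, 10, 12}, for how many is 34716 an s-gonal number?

s = 3: P(3, 263) = 34716. ✓
s = 5: P(5, 152) = 34580 and P(5, 153) = 35037; 34716 is not s-gonal.
s = 6: P(6, 132) = 34716. ✓
s = 8: P(8, 107) = 34133 and P(8, 108) = 34776; 34716 is not s-gonal.
s = 10: P(10, 93) = 34317 and P(10, 94) = 35062; 34716 is not s-gonal.
s = 12: P(12, 83) = 34113 and P(12, 84) = 34944; 34716 is not s-gonal.
Hits: s ∈ {3, 6} → 2.

2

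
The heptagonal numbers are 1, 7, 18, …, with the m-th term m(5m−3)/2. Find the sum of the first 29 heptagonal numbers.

20735

Σ i(5i−3)/2 = (5Σi² − 3Σi) / 2 over i = 1..29.
Σi = 435 and Σi² = 8555.
(5·8555 − 3·435) / 2 = 41470/2 = 20735.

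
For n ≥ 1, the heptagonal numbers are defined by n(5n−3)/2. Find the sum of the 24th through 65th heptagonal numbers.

220549

Σ i(5i−3)/2 = (5Σi² − 3Σi) / 2 over i = 24..65.
Σi = 2145 − 276 = 1869 and Σi² = 93665 − 4324 = 89341.
(5·89341 − 3·1869) / 2 = 441098/2 = 220549.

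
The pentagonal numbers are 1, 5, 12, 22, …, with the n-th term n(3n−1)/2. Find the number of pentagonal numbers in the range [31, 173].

The n-th pentagonal number is n(3n−1)/2.
Smallest index with value ≥ 31: n = 5 (giving 35).
Largest index with value ≤ 173: n = 10 (giving 145).
Indices 5 through 10: 6 terms.

6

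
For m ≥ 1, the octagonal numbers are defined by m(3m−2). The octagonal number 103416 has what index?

Set n(3n−2) = 103416, giving 3n² − 2n − 103416 = 0.
So n = (2 + 1114) / 6 = 1116/6 = 186.
Check: 186·(3·186 − 2) = 103416. ✓

186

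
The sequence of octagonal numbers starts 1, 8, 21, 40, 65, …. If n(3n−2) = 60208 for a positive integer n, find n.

142

Set n(3n−2) = 60208, giving 3n² − 2n − 60208 = 0.
The discriminant is 4 + 12·60208 = 722500, and √722500 = 850.
So n = (2 + 850) / 6 = 852/6 = 142.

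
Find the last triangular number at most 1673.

1653

Solve n(n+1)/2 ≤ 1673 for integer n.
n = 57 gives 1653 ≤ 1673, while n = 58 gives 1711 > 1673; so the answer is 1653.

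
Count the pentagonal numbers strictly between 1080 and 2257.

The n-th pentagonal number is n(3n−1)/2.
Smallest index with value > 1080: n = 28 (giving 1162).
Largest index with value < 2257: n = 38 (giving 2147).
Indices 28 through 38: 11 terms.

11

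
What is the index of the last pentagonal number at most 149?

Solve n(3n−1)/2 ≤ 149 for integer n.
n = 10 gives 145 ≤ 149, while n = 11 gives 176 > 149; so the answer is index 10.

10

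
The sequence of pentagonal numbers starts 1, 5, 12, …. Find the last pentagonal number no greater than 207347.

Solve n(3n−1)/2 ≤ 207347 for integer n.
n = 371 gives 206276 ≤ 207347, while n = 372 gives 207390 > 207347; so the answer is 206276.

206276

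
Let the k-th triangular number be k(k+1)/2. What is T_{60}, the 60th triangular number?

The 60th triangular number is n(n+1)/2 with n = 60.
60·61/2 = 3660/2 = 1830.

1830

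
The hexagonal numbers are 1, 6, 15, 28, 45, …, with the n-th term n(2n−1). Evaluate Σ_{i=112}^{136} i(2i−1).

Σ i(2i−1) = 2Σi² − Σi over i = 112..136.
Σi = 9316 − 6216 = 3100 and Σi² = 847756 − 462056 = 385700.
2·385700 − 1·3100 = 768300.

768300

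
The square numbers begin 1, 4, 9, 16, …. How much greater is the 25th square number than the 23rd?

96

25² = 625 and 23² = 529.
Difference: 625 − 529 = 96.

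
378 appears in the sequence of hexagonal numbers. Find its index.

Set n(2n−1) = 378, giving 2n² − n − 378 = 0.
The discriminant is 1 + 8·378 = 3025, and √3025 = 55.
So n = (1 + 55) / 4 = 56/4 = 14.

14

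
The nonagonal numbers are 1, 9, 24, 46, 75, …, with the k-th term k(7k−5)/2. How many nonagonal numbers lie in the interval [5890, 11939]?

17

The n-th nonagonal number is n(7n−5)/2.
Smallest index with value ≥ 5890: n = 42 (giving 6069).
Largest index with value ≤ 11939: n = 58 (giving 11629).
Indices 42 through 58: 17 terms.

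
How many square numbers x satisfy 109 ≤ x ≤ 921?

The n-th square number is n².
Smallest index with value ≥ 109: n = 11 (giving 121).
Largest index with value ≤ 921: n = 30 (giving 900).
Indices 11 through 30: 20 terms.

20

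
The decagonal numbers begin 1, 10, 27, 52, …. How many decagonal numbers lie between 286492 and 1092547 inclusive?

256

The n-th decagonal number is n(4n−3).
Smallest index with value ≥ 286492: n = 268 (giving 286492).
Largest index with value ≤ 1092547: n = 523 (giving 1092547).
Indices 268 through 523: 256 terms.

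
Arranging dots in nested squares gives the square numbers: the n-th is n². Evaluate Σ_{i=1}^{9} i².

Σ_{i=1}^{9} i² = 9·10·19/6 = 285.

285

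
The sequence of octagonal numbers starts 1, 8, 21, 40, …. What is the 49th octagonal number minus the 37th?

49·(3·49 − 2) = 7105 and 37·(3·37 − 2) = 4033.
Difference: 7105 − 4033 = 3072.

3072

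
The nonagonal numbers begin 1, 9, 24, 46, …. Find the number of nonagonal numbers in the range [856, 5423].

24

The n-th nonagonal number is n(7n−5)/2.
Smallest index with value ≥ 856: n = 16 (giving 856).
Largest index with value ≤ 5423: n = 39 (giving 5226).
Indices 16 through 39: 24 terms.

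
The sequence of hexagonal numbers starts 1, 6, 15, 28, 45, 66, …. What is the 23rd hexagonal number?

1035

The 23rd hexagonal number is n(2n−1) with n = 23.
23·(2·23 − 1) = 23·45 = 1035.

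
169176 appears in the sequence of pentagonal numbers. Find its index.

336

Set n(3n−1)/2 = 169176, giving 3n² − n − 338352 = 0.
The discriminant is 1 + 24·169176 = 4060225, and √4060225 = 2015.
So n = (1 + 2015) / 6 = 2016/6 = 336.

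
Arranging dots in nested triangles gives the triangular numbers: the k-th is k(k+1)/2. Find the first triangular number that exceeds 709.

Solve n(n+1)/2 > 709 for integer n.
The largest n with value ≤ 709 is 37 (since 703 ≤ 709 < 741), so the first above is n = 38, value 741.

741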